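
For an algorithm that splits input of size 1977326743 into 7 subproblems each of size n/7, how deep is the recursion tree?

For divide and conquer with division factor 7:

Problem sizes at each level:
Level 0: 1977326743
Level 1: 282475249
Level 2: 40353607
Level 3: 5764801
Level 4: 823543
Level 5: 117649
Level 6: 16807
Level 7: 2401
Level 8: 343
Level 9: 49
Level 10: 7
Level 11: 1

The root is level 0 and the size-1 base case is level 11 (the tree spans levels 0 through 11, i.e. 12 levels counting the root), so the depth is the number of divisions: log_7(1977326743) = 11

The recursion tree depth is log_7(1977326743) = 11. At each level, the problem size is divided by 7, so it takes 11 divisions to reduce to a base case of size 1. The algorithm makes 7 recursive calls at each level.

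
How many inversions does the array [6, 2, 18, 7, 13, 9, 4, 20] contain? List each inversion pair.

Finding inversions in [6, 2, 18, 7, 13, 9, 4, 20]:

(0, 1): arr[0]=6 > arr[1]=2
(0, 6): arr[0]=6 > arr[6]=4
(2, 3): arr[2]=18 > arr[3]=7
(2, 4): arr[2]=18 > arr[4]=13
(2, 5): arr[2]=18 > arr[5]=9
(2, 6): arr[2]=18 > arr[6]=4
(3, 6): arr[3]=7 > arr[6]=4
(4, 5): arr[4]=13 > arr[5]=9
(4, 6): arr[4]=13 > arr[6]=4
(5, 6): arr[5]=9 > arr[6]=4

Total inversions: 10

The array has 10 inversion(s): (0,1), (0,6), (2,3), (2,4), (2,5), (2,6), (3,6), (4,5), (4,6), (5,6). Each pair (i,j) satisfies i < j and arr[i] > arr[j].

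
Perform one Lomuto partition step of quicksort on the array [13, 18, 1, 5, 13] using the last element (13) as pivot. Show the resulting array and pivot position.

Lomuto partition with pivot = 13:

Initial array: [13, 18, 1, 5, 13]

arr[0]=13 <= 13: swap with position 0, array becomes [13, 18, 1, 5, 13]
arr[1]=18 > 13: no swap
arr[2]=1 <= 13: swap with position 1, array becomes [13, 1, 18, 5, 13]
arr[3]=5 <= 13: swap with position 2, array becomes [13, 1, 5, 18, 13]

Place pivot at position 3: [13, 1, 5, 13, 18]
Pivot position: 3

After partitioning with pivot 13, the array becomes [13, 1, 5, 13, 18]. The pivot is placed at index 3. All elements to the left of the pivot are <= 13, and all elements to the right are > 13.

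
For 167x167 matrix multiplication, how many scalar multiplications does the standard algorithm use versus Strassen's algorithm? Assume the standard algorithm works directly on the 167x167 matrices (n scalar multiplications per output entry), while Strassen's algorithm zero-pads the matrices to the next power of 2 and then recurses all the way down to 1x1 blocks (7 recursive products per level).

Matrix multiplication for 167x167 matrices:

Strassen's algorithm requires power-of-2 dimensions. Pad 167x167 to 256x256 (next power of 2).

Standard algorithm: 167^3 = 4657463 multiplications
Strassen's algorithm: 7^(log2(256)) = 7^8 = 5764801 multiplications
Difference: 4657463 - 5764801 = -1107338 (Strassen uses MORE here due to padding overhead — for small or just-over-power-of-2 n, padding can outweigh the per-level savings)

Standard: 4657463 multiplications (167^3). Strassen: 5764801 multiplications (7^8, after padding to 256x256). Strassen reduces 8 recursive multiplications to 7 at each level.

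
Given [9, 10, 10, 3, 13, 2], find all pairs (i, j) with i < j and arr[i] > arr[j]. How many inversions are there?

Finding inversions in [9, 10, 10, 3, 13, 2]:

(0, 3): arr[0]=9 > arr[3]=3
(0, 5): arr[0]=9 > arr[5]=2
(1, 3): arr[1]=10 > arr[3]=3
(1, 5): arr[1]=10 > arr[5]=2
(2, 3): arr[2]=10 > arr[3]=3
(2, 5): arr[2]=10 > arr[5]=2
(3, 5): arr[3]=3 > arr[5]=2
(4, 5): arr[4]=13 > arr[5]=2

Total inversions: 8

The array has 8 inversion(s): (0,3), (0,5), (1,3), (1,5), (2,3), (2,5), (3,5), (4,5). Each pair (i,j) satisfies i < j and arr[i] > arr[j].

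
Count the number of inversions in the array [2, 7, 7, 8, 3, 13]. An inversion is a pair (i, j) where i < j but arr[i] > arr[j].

Finding inversions in [2, 7, 7, 8, 3, 13]:

(1, 4): arr[1]=7 > arr[4]=3
(2, 4): arr[2]=7 > arr[4]=3
(3, 4): arr[3]=8 > arr[4]=3

Total inversions: 3

The array has 3 inversion(s): (1,4), (2,4), (3,4). Each pair (i,j) satisfies i < j and arr[i] > arr[j].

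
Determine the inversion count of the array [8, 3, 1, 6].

Finding inversions in [8, 3, 1, 6]:

(0, 1): arr[0]=8 > arr[1]=3
(0, 2): arr[0]=8 > arr[2]=1
(0, 3): arr[0]=8 > arr[3]=6
(1, 2): arr[1]=3 > arr[2]=1

Total inversions: 4

The array has 4 inversion(s): (0,1), (0,2), (0,3), (1,2). Each pair (i,j) satisfies i < j and arr[i] > arr[j].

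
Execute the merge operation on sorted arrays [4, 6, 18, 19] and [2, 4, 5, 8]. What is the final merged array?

Merging process:

Compare 4 vs 2: take 2 from right. Merged: [2]
Compare 4 vs 4: take 4 from left. Merged: [2, 4]
Compare 6 vs 4: take 4 from right. Merged: [2, 4, 4]
Compare 6 vs 5: take 5 from right. Merged: [2, 4, 4, 5]
Compare 6 vs 8: take 6 from left. Merged: [2, 4, 4, 5, 6]
Compare 18 vs 8: take 8 from right. Merged: [2, 4, 4, 5, 6, 8]
Append remaining from left: [18, 19]. Merged: [2, 4, 4, 5, 6, 8, 18, 19]

Final merged array: [2, 4, 4, 5, 6, 8, 18, 19]
Total comparisons: 6

The merged array is [2, 4, 4, 5, 6, 8, 18, 19], requiring 6 comparisons. The merge step runs in O(n) time where n is the total number of elements.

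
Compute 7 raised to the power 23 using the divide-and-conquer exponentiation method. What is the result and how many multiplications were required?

Computing 7^23 by squaring (build up from 7^1; each line after the first costs one multiplication):

7^1 = 7
7^2 = (7^1)^2 = 7^2 = 49
7^4 = (7^2)^2 = 49^2 = 2401
7^5 = 7 * 7^4 = 7 * 2401 = 16807
7^10 = (7^5)^2 = 16807^2 = 282475249
7^11 = 7 * 7^10 = 7 * 282475249 = 1977326743
7^22 = (7^11)^2 = 1977326743^2 = 3909821048582988049
7^23 = 7 * 7^22 = 7 * 3909821048582988049 = 27368747340080916343

Result: 27368747340080916343
Multiplications needed: 7 (7 lines after 7^1)

7^23 = 27368747340080916343. Using exponentiation by squaring, this requires 7 multiplications. The key idea: if the exponent is even, square the half-power; if odd, multiply by the base once.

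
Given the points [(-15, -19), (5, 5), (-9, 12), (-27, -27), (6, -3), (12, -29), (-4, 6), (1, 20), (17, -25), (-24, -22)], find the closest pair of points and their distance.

Computing all pairwise distances among 10 points:

d((-15, -19), (5, 5)) = 31.241
d((-15, -19), (-9, 12)) = 31.5753
d((-15, -19), (-27, -27)) = 14.4222
d((-15, -19), (6, -3)) = 26.4008
d((-15, -19), (12, -29)) = 28.7924
d((-15, -19), (-4, 6)) = 27.313
d((-15, -19), (1, 20)) = 42.1545
d((-15, -19), (17, -25)) = 32.5576
d((-15, -19), (-24, -22)) = 9.4868
d((5, 5), (-9, 12)) = 15.6525
d((5, 5), (-27, -27)) = 45.2548
d((5, 5), (6, -3)) = 8.0623
d((5, 5), (12, -29)) = 34.7131
d((5, 5), (-4, 6)) = 9.0554
d((5, 5), (1, 20)) = 15.5242
d((5, 5), (17, -25)) = 32.311
d((5, 5), (-24, -22)) = 39.6232
d((-9, 12), (-27, -27)) = 42.9535
d((-9, 12), (6, -3)) = 21.2132
d((-9, 12), (12, -29)) = 46.0652
d((-9, 12), (-4, 6)) = 7.8102
d((-9, 12), (1, 20)) = 12.8062
d((-9, 12), (17, -25)) = 45.2217
d((-9, 12), (-24, -22)) = 37.1618
d((-27, -27), (6, -3)) = 40.8044
d((-27, -27), (12, -29)) = 39.0512
d((-27, -27), (-4, 6)) = 40.2244
d((-27, -27), (1, 20)) = 54.7083
d((-27, -27), (17, -25)) = 44.0454
d((-27, -27), (-24, -22)) = 5.831 <-- minimum
d((6, -3), (12, -29)) = 26.6833
d((6, -3), (-4, 6)) = 13.4536
d((6, -3), (1, 20)) = 23.5372
d((6, -3), (17, -25)) = 24.5967
d((6, -3), (-24, -22)) = 35.5106
d((12, -29), (-4, 6)) = 38.4838
d((12, -29), (1, 20)) = 50.2195
d((12, -29), (17, -25)) = 6.4031
d((12, -29), (-24, -22)) = 36.6742
d((-4, 6), (1, 20)) = 14.8661
d((-4, 6), (17, -25)) = 37.4433
d((-4, 6), (-24, -22)) = 34.4093
d((1, 20), (17, -25)) = 47.7598
d((1, 20), (-24, -22)) = 48.8774
d((17, -25), (-24, -22)) = 41.1096

Closest pair: (-27, -27) and (-24, -22) with distance 5.831

The closest pair is (-27, -27) and (-24, -22) with Euclidean distance 5.831. For 10 points, brute-force pairwise comparison is shown above. For large n, the divide-and-conquer algorithm (sort by x, recurse on halves, check the dividing strip) achieves O(n log n).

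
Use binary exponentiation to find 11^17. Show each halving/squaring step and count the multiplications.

Computing 11^17 by squaring (build up from 11^1; each line after the first costs one multiplication):

11^1 = 11
11^2 = (11^1)^2 = 11^2 = 121
11^4 = (11^2)^2 = 121^2 = 14641
11^8 = (11^4)^2 = 14641^2 = 214358881
11^16 = (11^8)^2 = 214358881^2 = 45949729863572161
11^17 = 11 * 11^16 = 11 * 45949729863572161 = 505447028499293771

Result: 505447028499293771
Multiplications needed: 5 (5 lines after 11^1)

11^17 = 505447028499293771. Using exponentiation by squaring, this requires 5 multiplications. The key idea: if the exponent is even, square the half-power; if odd, multiply by the base once.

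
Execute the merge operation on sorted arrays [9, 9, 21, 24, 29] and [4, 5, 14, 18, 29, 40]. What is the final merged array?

Merging process:

Compare 9 vs 4: take 4 from right. Merged: [4]
Compare 9 vs 5: take 5 from right. Merged: [4, 5]
Compare 9 vs 14: take 9 from left. Merged: [4, 5, 9]
Compare 9 vs 14: take 9 from left. Merged: [4, 5, 9, 9]
Compare 21 vs 14: take 14 from right. Merged: [4, 5, 9, 9, 14]
Compare 21 vs 18: take 18 from right. Merged: [4, 5, 9, 9, 14, 18]
Compare 21 vs 29: take 21 from left. Merged: [4, 5, 9, 9, 14, 18, 21]
Compare 24 vs 29: take 24 from left. Merged: [4, 5, 9, 9, 14, 18, 21, 24]
Compare 29 vs 29: take 29 from left. Merged: [4, 5, 9, 9, 14, 18, 21, 24, 29]
Append remaining from right: [29, 40]. Merged: [4, 5, 9, 9, 14, 18, 21, 24, 29, 29, 40]

Final merged array: [4, 5, 9, 9, 14, 18, 21, 24, 29, 29, 40]
Total comparisons: 9

The merged array is [4, 5, 9, 9, 14, 18, 21, 24, 29, 29, 40], requiring 9 comparisons. The merge step runs in O(n) time where n is the total number of elements.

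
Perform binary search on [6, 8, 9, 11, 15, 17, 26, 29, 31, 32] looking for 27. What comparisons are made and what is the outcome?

Binary search for 27 in [6, 8, 9, 11, 15, 17, 26, 29, 31, 32]:

lo=0, hi=9, mid=4, arr[mid]=15 -> 15 < 27, search right half
lo=5, hi=9, mid=7, arr[mid]=29 -> 29 > 27, search left half
lo=5, hi=6, mid=5, arr[mid]=17 -> 17 < 27, search right half
lo=6, hi=6, mid=6, arr[mid]=26 -> 26 < 27, search right half
lo=7 > hi=6, target 27 not found

Binary search determines that 27 is not in the array after 4 comparisons. The search space was exhausted without finding the target.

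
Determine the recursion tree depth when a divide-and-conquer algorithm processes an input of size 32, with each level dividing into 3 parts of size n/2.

For divide and conquer with division factor 2:

Problem sizes at each level:
Level 0: 32
Level 1: 16
Level 2: 8
Level 3: 4
Level 4: 2
Level 5: 1

The root is level 0 and the size-1 base case is level 5 (the tree spans levels 0 through 5, i.e. 6 levels counting the root), so the depth is the number of divisions: log_2(32) = 5

The recursion tree depth is log_2(32) = 5. At each level, the problem size is divided by 2, so it takes 5 divisions to reduce to a base case of size 1. The algorithm makes 3 recursive calls at each level.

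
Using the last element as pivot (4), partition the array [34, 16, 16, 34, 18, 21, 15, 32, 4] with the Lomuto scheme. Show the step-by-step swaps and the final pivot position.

Lomuto partition with pivot = 4:

Initial array: [34, 16, 16, 34, 18, 21, 15, 32, 4]

arr[0]=34 > 4: no swap
arr[1]=16 > 4: no swap
arr[2]=16 > 4: no swap
arr[3]=34 > 4: no swap
arr[4]=18 > 4: no swap
arr[5]=21 > 4: no swap
arr[6]=15 > 4: no swap
arr[7]=32 > 4: no swap

Place pivot at position 0: [4, 16, 16, 34, 18, 21, 15, 32, 34]
Pivot position: 0

After partitioning with pivot 4, the array becomes [4, 16, 16, 34, 18, 21, 15, 32, 34]. The pivot is placed at index 0. All elements to the left of the pivot are <= 4, and all elements to the right are > 4.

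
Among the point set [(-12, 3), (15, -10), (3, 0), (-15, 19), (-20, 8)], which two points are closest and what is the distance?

Computing all pairwise distances among 5 points:

d((-12, 3), (15, -10)) = 29.9666
d((-12, 3), (3, 0)) = 15.2971
d((-12, 3), (-15, 19)) = 16.2788
d((-12, 3), (-20, 8)) = 9.434 <-- minimum
d((15, -10), (3, 0)) = 15.6205
d((15, -10), (-15, 19)) = 41.7253
d((15, -10), (-20, 8)) = 39.3573
d((3, 0), (-15, 19)) = 26.1725
d((3, 0), (-20, 8)) = 24.3516
d((-15, 19), (-20, 8)) = 12.083

Closest pair: (-12, 3) and (-20, 8) with distance 9.434

The closest pair is (-12, 3) and (-20, 8) with Euclidean distance 9.434. For 5 points, brute-force pairwise comparison is shown above. For large n, the divide-and-conquer algorithm (sort by x, recurse on halves, check the dividing strip) achieves O(n log n).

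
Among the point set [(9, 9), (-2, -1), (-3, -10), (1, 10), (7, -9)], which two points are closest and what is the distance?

Computing all pairwise distances among 5 points:

d((9, 9), (-2, -1)) = 14.8661
d((9, 9), (-3, -10)) = 22.4722
d((9, 9), (1, 10)) = 8.0623 <-- minimum
d((9, 9), (7, -9)) = 18.1108
d((-2, -1), (-3, -10)) = 9.0554
d((-2, -1), (1, 10)) = 11.4018
d((-2, -1), (7, -9)) = 12.0416
d((-3, -10), (1, 10)) = 20.3961
d((-3, -10), (7, -9)) = 10.0499
d((1, 10), (7, -9)) = 19.9249

Closest pair: (9, 9) and (1, 10) with distance 8.0623

The closest pair is (9, 9) and (1, 10) with Euclidean distance 8.0623. For 5 points, brute-force pairwise comparison is shown above. For large n, the divide-and-conquer algorithm (sort by x, recurse on halves, check the dividing strip) achieves O(n log n).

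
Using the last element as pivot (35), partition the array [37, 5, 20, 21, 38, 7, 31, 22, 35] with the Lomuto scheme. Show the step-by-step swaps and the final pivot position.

Lomuto partition with pivot = 35:

Initial array: [37, 5, 20, 21, 38, 7, 31, 22, 35]

arr[0]=37 > 35: no swap
arr[1]=5 <= 35: swap with position 0, array becomes [5, 37, 20, 21, 38, 7, 31, 22, 35]
arr[2]=20 <= 35: swap with position 1, array becomes [5, 20, 37, 21, 38, 7, 31, 22, 35]
arr[3]=21 <= 35: swap with position 2, array becomes [5, 20, 21, 37, 38, 7, 31, 22, 35]
arr[4]=38 > 35: no swap
arr[5]=7 <= 35: swap with position 3, array becomes [5, 20, 21, 7, 38, 37, 31, 22, 35]
arr[6]=31 <= 35: swap with position 4, array becomes [5, 20, 21, 7, 31, 37, 38, 22, 35]
arr[7]=22 <= 35: swap with position 5, array becomes [5, 20, 21, 7, 31, 22, 38, 37, 35]

Place pivot at position 6: [5, 20, 21, 7, 31, 22, 35, 37, 38]
Pivot position: 6

After partitioning with pivot 35, the array becomes [5, 20, 21, 7, 31, 22, 35, 37, 38]. The pivot is placed at index 6. All elements to the left of the pivot are <= 35, and all elements to the right are > 35.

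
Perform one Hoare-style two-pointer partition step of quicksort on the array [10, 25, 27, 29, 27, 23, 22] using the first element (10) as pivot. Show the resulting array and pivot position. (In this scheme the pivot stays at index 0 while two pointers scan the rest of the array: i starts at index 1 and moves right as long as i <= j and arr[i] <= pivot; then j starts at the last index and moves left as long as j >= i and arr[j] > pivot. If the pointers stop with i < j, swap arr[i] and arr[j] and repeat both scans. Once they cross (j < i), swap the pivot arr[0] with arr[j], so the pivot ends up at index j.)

Hoare-style two-pointer partition with pivot = 10:

Initial array: [10, 25, 27, 29, 27, 23, 22]

Pointers start at i = 1, j = 6.
i ends at 1, j ends at 0: the pointers have crossed (j < i), so scanning stops.

j = 0, so swapping arr[0] with arr[j] leaves the pivot at position 0: [10, 25, 27, 29, 27, 23, 22]
Pivot position: 0

After partitioning with pivot 10, the array becomes [10, 25, 27, 29, 27, 23, 22]. The pivot is placed at index 0. All elements to the left of the pivot are <= 10, and all elements to the right are > 10.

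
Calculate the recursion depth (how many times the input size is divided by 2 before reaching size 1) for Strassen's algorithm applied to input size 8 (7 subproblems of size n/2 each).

For divide and conquer with division factor 2:

Problem sizes at each level:
Level 0: 8
Level 1: 4
Level 2: 2
Level 3: 1

The root is level 0 and the size-1 base case is level 3 (the tree spans levels 0 through 3, i.e. 4 levels counting the root), so the depth is the number of divisions: log_2(8) = 3

The recursion tree depth is log_2(8) = 3. At each level, the problem size is divided by 2, so it takes 3 divisions to reduce to a base case of size 1. The algorithm makes 7 recursive calls at each level.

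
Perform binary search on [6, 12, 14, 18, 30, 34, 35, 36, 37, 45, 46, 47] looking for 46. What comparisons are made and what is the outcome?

Binary search for 46 in [6, 12, 14, 18, 30, 34, 35, 36, 37, 45, 46, 47]:

lo=0, hi=11, mid=5, arr[mid]=34 -> 34 < 46, search right half
lo=6, hi=11, mid=8, arr[mid]=37 -> 37 < 46, search right half
lo=9, hi=11, mid=10, arr[mid]=46 -> Found target at index 10!

Binary search finds 46 at index 10 after 3 comparisons. The search repeatedly halves the search space by comparing with the middle element.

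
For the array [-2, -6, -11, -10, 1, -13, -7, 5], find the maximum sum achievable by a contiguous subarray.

Using Kadane's algorithm on [-2, -6, -11, -10, 1, -13, -7, 5]:

Scanning through the array:
Position 1 (value -6): max_ending_here = -6, max_so_far = -2
Position 2 (value -11): max_ending_here = -11, max_so_far = -2
Position 3 (value -10): max_ending_here = -10, max_so_far = -2
Position 4 (value 1): max_ending_here = 1, max_so_far = 1
Position 5 (value -13): max_ending_here = -12, max_so_far = 1
Position 6 (value -7): max_ending_here = -7, max_so_far = 1
Position 7 (value 5): max_ending_here = 5, max_so_far = 5

Maximum subarray: [5]
Maximum sum: 5

The maximum subarray is [5] with sum 5. This subarray runs from index 7 to index 7.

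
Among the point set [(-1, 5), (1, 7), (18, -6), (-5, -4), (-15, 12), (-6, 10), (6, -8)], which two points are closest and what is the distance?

Computing all pairwise distances among 7 points:

d((-1, 5), (1, 7)) = 2.8284 <-- minimum
d((-1, 5), (18, -6)) = 21.9545
d((-1, 5), (-5, -4)) = 9.8489
d((-1, 5), (-15, 12)) = 15.6525
d((-1, 5), (-6, 10)) = 7.0711
d((-1, 5), (6, -8)) = 14.7648
d((1, 7), (18, -6)) = 21.4009
d((1, 7), (-5, -4)) = 12.53
d((1, 7), (-15, 12)) = 16.7631
d((1, 7), (-6, 10)) = 7.6158
d((1, 7), (6, -8)) = 15.8114
d((18, -6), (-5, -4)) = 23.0868
d((18, -6), (-15, 12)) = 37.5899
d((18, -6), (-6, 10)) = 28.8444
d((18, -6), (6, -8)) = 12.1655
d((-5, -4), (-15, 12)) = 18.868
d((-5, -4), (-6, 10)) = 14.0357
d((-5, -4), (6, -8)) = 11.7047
d((-15, 12), (-6, 10)) = 9.2195
d((-15, 12), (6, -8)) = 29.0
d((-6, 10), (6, -8)) = 21.6333

Closest pair: (-1, 5) and (1, 7) with distance 2.8284

The closest pair is (-1, 5) and (1, 7) with Euclidean distance 2.8284. For 7 points, brute-force pairwise comparison is shown above. For large n, the divide-and-conquer algorithm (sort by x, recurse on halves, check the dividing strip) achieves O(n log n).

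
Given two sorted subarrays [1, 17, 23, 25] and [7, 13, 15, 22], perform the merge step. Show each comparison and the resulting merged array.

Merging process:

Compare 1 vs 7: take 1 from left. Merged: [1]
Compare 17 vs 7: take 7 from right. Merged: [1, 7]
Compare 17 vs 13: take 13 from right. Merged: [1, 7, 13]
Compare 17 vs 15: take 15 from right. Merged: [1, 7, 13, 15]
Compare 17 vs 22: take 17 from left. Merged: [1, 7, 13, 15, 17]
Compare 23 vs 22: take 22 from right. Merged: [1, 7, 13, 15, 17, 22]
Append remaining from left: [23, 25]. Merged: [1, 7, 13, 15, 17, 22, 23, 25]

Final merged array: [1, 7, 13, 15, 17, 22, 23, 25]
Total comparisons: 6

The merged array is [1, 7, 13, 15, 17, 22, 23, 25], requiring 6 comparisons. The merge step runs in O(n) time where n is the total number of elements.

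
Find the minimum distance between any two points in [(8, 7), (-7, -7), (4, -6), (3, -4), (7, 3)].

Computing all pairwise distances among 5 points:

d((8, 7), (-7, -7)) = 20.5183
d((8, 7), (4, -6)) = 13.6015
d((8, 7), (3, -4)) = 12.083
d((8, 7), (7, 3)) = 4.1231
d((-7, -7), (4, -6)) = 11.0454
d((-7, -7), (3, -4)) = 10.4403
d((-7, -7), (7, 3)) = 17.2047
d((4, -6), (3, -4)) = 2.2361 <-- minimum
d((4, -6), (7, 3)) = 9.4868
d((3, -4), (7, 3)) = 8.0623

Closest pair: (4, -6) and (3, -4) with distance 2.2361

The closest pair is (4, -6) and (3, -4) with Euclidean distance 2.2361. For 5 points, brute-force pairwise comparison is shown above. For large n, the divide-and-conquer algorithm (sort by x, recurse on halves, check the dividing strip) achieves O(n log n).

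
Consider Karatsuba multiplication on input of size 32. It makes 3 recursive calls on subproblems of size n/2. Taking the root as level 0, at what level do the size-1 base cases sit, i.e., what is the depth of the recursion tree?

For divide and conquer with division factor 2:

Problem sizes at each level:
Level 0: 32
Level 1: 16
Level 2: 8
Level 3: 4
Level 4: 2
Level 5: 1

The root is level 0 and the size-1 base case is level 5 (the tree spans levels 0 through 5, i.e. 6 levels counting the root), so the depth is the number of divisions: log_2(32) = 5

The recursion tree depth is log_2(32) = 5. At each level, the problem size is divided by 2, so it takes 5 divisions to reduce to a base case of size 1. The algorithm makes 3 recursive calls at each level.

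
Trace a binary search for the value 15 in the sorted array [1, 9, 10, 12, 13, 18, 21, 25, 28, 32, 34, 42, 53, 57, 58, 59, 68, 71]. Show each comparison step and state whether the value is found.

Binary search for 15 in [1, 9, 10, 12, 13, 18, 21, 25, 28, 32, 34, 42, 53, 57, 58, 59, 68, 71]:

lo=0, hi=17, mid=8, arr[mid]=28 -> 28 > 15, search left half
lo=0, hi=7, mid=3, arr[mid]=12 -> 12 < 15, search right half
lo=4, hi=7, mid=5, arr[mid]=18 -> 18 > 15, search left half
lo=4, hi=4, mid=4, arr[mid]=13 -> 13 < 15, search right half
lo=5 > hi=4, target 15 not found

Binary search determines that 15 is not in the array after 4 comparisons. The search space was exhausted without finding the target.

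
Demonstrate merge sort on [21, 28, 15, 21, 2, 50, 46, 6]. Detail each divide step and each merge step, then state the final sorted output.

Merge sort trace:

Split: [21, 28, 15, 21, 2, 50, 46, 6] -> [21, 28, 15, 21] and [2, 50, 46, 6]
  Split: [21, 28, 15, 21] -> [21, 28] and [15, 21]
    Split: [21, 28] -> [21] and [28]
    Merge: [21] + [28] -> [21, 28]
    Split: [15, 21] -> [15] and [21]
    Merge: [15] + [21] -> [15, 21]
  Merge: [21, 28] + [15, 21] -> [15, 21, 21, 28]
  Split: [2, 50, 46, 6] -> [2, 50] and [46, 6]
    Split: [2, 50] -> [2] and [50]
    Merge: [2] + [50] -> [2, 50]
    Split: [46, 6] -> [46] and [6]
    Merge: [46] + [6] -> [6, 46]
  Merge: [2, 50] + [6, 46] -> [2, 6, 46, 50]
Merge: [15, 21, 21, 28] + [2, 6, 46, 50] -> [2, 6, 15, 21, 21, 28, 46, 50]

Final sorted array: [2, 6, 15, 21, 21, 28, 46, 50]

The merge sort proceeds by recursively splitting the array and merging sorted halves.
After all merges, the sorted array is [2, 6, 15, 21, 21, 28, 46, 50].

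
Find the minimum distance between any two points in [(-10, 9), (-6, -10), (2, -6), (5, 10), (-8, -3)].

Computing all pairwise distances among 5 points:

d((-10, 9), (-6, -10)) = 19.4165
d((-10, 9), (2, -6)) = 19.2094
d((-10, 9), (5, 10)) = 15.0333
d((-10, 9), (-8, -3)) = 12.1655
d((-6, -10), (2, -6)) = 8.9443
d((-6, -10), (5, 10)) = 22.8254
d((-6, -10), (-8, -3)) = 7.2801 <-- minimum
d((2, -6), (5, 10)) = 16.2788
d((2, -6), (-8, -3)) = 10.4403
d((5, 10), (-8, -3)) = 18.3848

Closest pair: (-6, -10) and (-8, -3) with distance 7.2801

The closest pair is (-6, -10) and (-8, -3) with Euclidean distance 7.2801. For 5 points, brute-force pairwise comparison is shown above. For large n, the divide-and-conquer algorithm (sort by x, recurse on halves, check the dividing strip) achieves O(n log n).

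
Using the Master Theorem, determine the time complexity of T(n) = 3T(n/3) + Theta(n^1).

Master Theorem for T(n) = 3T(n/3) + O(n^1):

a = 3, b = 3, c = 1
log_b(a) = log_3(3) = 1.0000

Case 2: c = 1 = log_3(3) = 1.0000
T(n) = O(n^1 log n) = O(n log n)

For T(n) = 3T(n/3) + O(n^1): log_3(3) = 1.0000. This is Case 2 of the Master Theorem (c = log_b(a), equal work at all levels), giving O(n log n).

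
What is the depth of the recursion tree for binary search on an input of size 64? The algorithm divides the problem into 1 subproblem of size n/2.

For divide and conquer with division factor 2:

Problem sizes at each level:
Level 0: 64
Level 1: 32
Level 2: 16
Level 3: 8
Level 4: 4
Level 5: 2
Level 6: 1

The root is level 0 and the size-1 base case is level 6 (the tree spans levels 0 through 6, i.e. 7 levels counting the root), so the depth is the number of divisions: log_2(64) = 6

The recursion tree depth is log_2(64) = 6. At each level, the problem size is divided by 2, so it takes 6 divisions to reduce to a base case of size 1. The algorithm makes 1 recursive call at each level.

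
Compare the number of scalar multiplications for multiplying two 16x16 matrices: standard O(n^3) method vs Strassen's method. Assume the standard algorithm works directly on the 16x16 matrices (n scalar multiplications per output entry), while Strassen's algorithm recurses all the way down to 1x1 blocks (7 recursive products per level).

Matrix multiplication for 16x16 matrices:

Standard algorithm: 16^3 = 4096 multiplications
Strassen's algorithm: 7^(log2(16)) = 7^4 = 2401 multiplications
Savings: 4096 - 2401 = 1695 multiplications

Standard: 4096 multiplications (16^3). Strassen: 2401 multiplications (7^4). Strassen reduces 8 recursive multiplications to 7 at each level.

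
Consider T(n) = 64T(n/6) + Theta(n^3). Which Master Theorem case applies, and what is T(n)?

Master Theorem for T(n) = 64T(n/6) + O(n^3):

a = 64, b = 6, c = 3
log_b(a) = log_6(64) = 2.3211

Case 3: c = 3 > log_6(64) = 2.3211
T(n) = O(n^3) = O(n^3)

For T(n) = 64T(n/6) + O(n^3): log_6(64) = 2.3211. This is Case 3 of the Master Theorem (c > log_b(a), work dominated by root), giving O(n^3).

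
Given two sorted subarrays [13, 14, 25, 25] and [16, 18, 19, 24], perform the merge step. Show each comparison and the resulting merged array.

Merging process:

Compare 13 vs 16: take 13 from left. Merged: [13]
Compare 14 vs 16: take 14 from left. Merged: [13, 14]
Compare 25 vs 16: take 16 from right. Merged: [13, 14, 16]
Compare 25 vs 18: take 18 from right. Merged: [13, 14, 16, 18]
Compare 25 vs 19: take 19 from right. Merged: [13, 14, 16, 18, 19]
Compare 25 vs 24: take 24 from right. Merged: [13, 14, 16, 18, 19, 24]
Append remaining from left: [25, 25]. Merged: [13, 14, 16, 18, 19, 24, 25, 25]

Final merged array: [13, 14, 16, 18, 19, 24, 25, 25]
Total comparisons: 6

The merged array is [13, 14, 16, 18, 19, 24, 25, 25], requiring 6 comparisons. The merge step runs in O(n) time where n is the total number of elements.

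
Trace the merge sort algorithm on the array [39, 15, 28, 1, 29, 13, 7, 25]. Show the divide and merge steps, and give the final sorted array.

Merge sort trace:

Split: [39, 15, 28, 1, 29, 13, 7, 25] -> [39, 15, 28, 1] and [29, 13, 7, 25]
  Split: [39, 15, 28, 1] -> [39, 15] and [28, 1]
    Split: [39, 15] -> [39] and [15]
    Merge: [39] + [15] -> [15, 39]
    Split: [28, 1] -> [28] and [1]
    Merge: [28] + [1] -> [1, 28]
  Merge: [15, 39] + [1, 28] -> [1, 15, 28, 39]
  Split: [29, 13, 7, 25] -> [29, 13] and [7, 25]
    Split: [29, 13] -> [29] and [13]
    Merge: [29] + [13] -> [13, 29]
    Split: [7, 25] -> [7] and [25]
    Merge: [7] + [25] -> [7, 25]
  Merge: [13, 29] + [7, 25] -> [7, 13, 25, 29]
Merge: [1, 15, 28, 39] + [7, 13, 25, 29] -> [1, 7, 13, 15, 25, 28, 29, 39]

Final sorted array: [1, 7, 13, 15, 25, 28, 29, 39]

The merge sort proceeds by recursively splitting the array and merging sorted halves.
After all merges, the sorted array is [1, 7, 13, 15, 25, 28, 29, 39].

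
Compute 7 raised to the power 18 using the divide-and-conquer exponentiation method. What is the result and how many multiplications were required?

Computing 7^18 by squaring (build up from 7^1; each line after the first costs one multiplication):

7^1 = 7
7^2 = (7^1)^2 = 7^2 = 49
7^4 = (7^2)^2 = 49^2 = 2401
7^8 = (7^4)^2 = 2401^2 = 5764801
7^9 = 7 * 7^8 = 7 * 5764801 = 40353607
7^18 = (7^9)^2 = 40353607^2 = 1628413597910449

Result: 1628413597910449
Multiplications needed: 5 (5 lines after 7^1)

7^18 = 1628413597910449. Using exponentiation by squaring, this requires 5 multiplications. The key idea: if the exponent is even, square the half-power; if odd, multiply by the base once.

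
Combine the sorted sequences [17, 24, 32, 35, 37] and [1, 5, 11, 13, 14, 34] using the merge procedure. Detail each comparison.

Merging process:

Compare 17 vs 1: take 1 from right. Merged: [1]
Compare 17 vs 5: take 5 from right. Merged: [1, 5]
Compare 17 vs 11: take 11 from right. Merged: [1, 5, 11]
Compare 17 vs 13: take 13 from right. Merged: [1, 5, 11, 13]
Compare 17 vs 14: take 14 from right. Merged: [1, 5, 11, 13, 14]
Compare 17 vs 34: take 17 from left. Merged: [1, 5, 11, 13, 14, 17]
Compare 24 vs 34: take 24 from left. Merged: [1, 5, 11, 13, 14, 17, 24]
Compare 32 vs 34: take 32 from left. Merged: [1, 5, 11, 13, 14, 17, 24, 32]
Compare 35 vs 34: take 34 from right. Merged: [1, 5, 11, 13, 14, 17, 24, 32, 34]
Append remaining from left: [35, 37]. Merged: [1, 5, 11, 13, 14, 17, 24, 32, 34, 35, 37]

Final merged array: [1, 5, 11, 13, 14, 17, 24, 32, 34, 35, 37]
Total comparisons: 9

The merged array is [1, 5, 11, 13, 14, 17, 24, 32, 34, 35, 37], requiring 9 comparisons. The merge step runs in O(n) time where n is the total number of elements.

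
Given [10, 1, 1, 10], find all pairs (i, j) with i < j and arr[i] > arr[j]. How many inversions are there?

Finding inversions in [10, 1, 1, 10]:

(0, 1): arr[0]=10 > arr[1]=1
(0, 2): arr[0]=10 > arr[2]=1

Total inversions: 2

The array has 2 inversion(s): (0,1), (0,2). Each pair (i,j) satisfies i < j and arr[i] > arr[j].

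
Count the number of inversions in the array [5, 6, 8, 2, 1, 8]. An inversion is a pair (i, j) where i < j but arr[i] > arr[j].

Finding inversions in [5, 6, 8, 2, 1, 8]:

(0, 3): arr[0]=5 > arr[3]=2
(0, 4): arr[0]=5 > arr[4]=1
(1, 3): arr[1]=6 > arr[3]=2
(1, 4): arr[1]=6 > arr[4]=1
(2, 3): arr[2]=8 > arr[3]=2
(2, 4): arr[2]=8 > arr[4]=1
(3, 4): arr[3]=2 > arr[4]=1

Total inversions: 7

The array has 7 inversion(s): (0,3), (0,4), (1,3), (1,4), (2,3), (2,4), (3,4). Each pair (i,j) satisfies i < j and arr[i] > arr[j].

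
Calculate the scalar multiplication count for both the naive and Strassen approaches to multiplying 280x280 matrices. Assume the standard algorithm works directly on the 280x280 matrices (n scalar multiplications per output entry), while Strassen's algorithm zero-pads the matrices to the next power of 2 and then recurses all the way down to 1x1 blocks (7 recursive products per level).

Matrix multiplication for 280x280 matrices:

Strassen's algorithm requires power-of-2 dimensions. Pad 280x280 to 512x512 (next power of 2).

Standard algorithm: 280^3 = 21952000 multiplications
Strassen's algorithm: 7^(log2(512)) = 7^9 = 40353607 multiplications
Difference: 21952000 - 40353607 = -18401607 (Strassen uses MORE here due to padding overhead — for small or just-over-power-of-2 n, padding can outweigh the per-level savings)

Standard: 21952000 multiplications (280^3). Strassen: 40353607 multiplications (7^9, after padding to 512x512). Strassen reduces 8 recursive multiplications to 7 at each level.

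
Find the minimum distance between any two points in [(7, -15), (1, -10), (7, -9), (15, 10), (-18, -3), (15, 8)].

Computing all pairwise distances among 6 points:

d((7, -15), (1, -10)) = 7.8102
d((7, -15), (7, -9)) = 6.0
d((7, -15), (15, 10)) = 26.2488
d((7, -15), (-18, -3)) = 27.7308
d((7, -15), (15, 8)) = 24.3516
d((1, -10), (7, -9)) = 6.0828
d((1, -10), (15, 10)) = 24.4131
d((1, -10), (-18, -3)) = 20.2485
d((1, -10), (15, 8)) = 22.8035
d((7, -9), (15, 10)) = 20.6155
d((7, -9), (-18, -3)) = 25.7099
d((7, -9), (15, 8)) = 18.7883
d((15, 10), (-18, -3)) = 35.4683
d((15, 10), (15, 8)) = 2.0 <-- minimum
d((-18, -3), (15, 8)) = 34.7851

Closest pair: (15, 10) and (15, 8) with distance 2.0

The closest pair is (15, 10) and (15, 8) with Euclidean distance 2.0. For 6 points, brute-force pairwise comparison is shown above. For large n, the divide-and-conquer algorithm (sort by x, recurse on halves, check the dividing strip) achieves O(n log n).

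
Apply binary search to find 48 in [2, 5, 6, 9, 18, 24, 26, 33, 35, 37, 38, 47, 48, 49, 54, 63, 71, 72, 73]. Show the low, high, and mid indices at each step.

Binary search for 48 in [2, 5, 6, 9, 18, 24, 26, 33, 35, 37, 38, 47, 48, 49, 54, 63, 71, 72, 73]:

lo=0, hi=18, mid=9, arr[mid]=37 -> 37 < 48, search right half
lo=10, hi=18, mid=14, arr[mid]=54 -> 54 > 48, search left half
lo=10, hi=13, mid=11, arr[mid]=47 -> 47 < 48, search right half
lo=12, hi=13, mid=12, arr[mid]=48 -> Found target at index 12!

Binary search finds 48 at index 12 after 4 comparisons. The search repeatedly halves the search space by comparing with the middle element.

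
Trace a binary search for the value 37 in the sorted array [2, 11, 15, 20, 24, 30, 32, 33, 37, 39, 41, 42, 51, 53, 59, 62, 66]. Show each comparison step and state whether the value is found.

Binary search for 37 in [2, 11, 15, 20, 24, 30, 32, 33, 37, 39, 41, 42, 51, 53, 59, 62, 66]:

lo=0, hi=16, mid=8, arr[mid]=37 -> Found target at index 8!

Binary search finds 37 at index 8 after 1 comparisons. The search repeatedly halves the search space by comparing with the middle element.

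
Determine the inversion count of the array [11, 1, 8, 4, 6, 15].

Finding inversions in [11, 1, 8, 4, 6, 15]:

(0, 1): arr[0]=11 > arr[1]=1
(0, 2): arr[0]=11 > arr[2]=8
(0, 3): arr[0]=11 > arr[3]=4
(0, 4): arr[0]=11 > arr[4]=6
(2, 3): arr[2]=8 > arr[3]=4
(2, 4): arr[2]=8 > arr[4]=6

Total inversions: 6

The array has 6 inversion(s): (0,1), (0,2), (0,3), (0,4), (2,3), (2,4). Each pair (i,j) satisfies i < j and arr[i] > arr[j].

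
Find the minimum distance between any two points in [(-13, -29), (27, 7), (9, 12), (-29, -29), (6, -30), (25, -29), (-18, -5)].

Computing all pairwise distances among 7 points:

d((-13, -29), (27, 7)) = 53.8145
d((-13, -29), (9, 12)) = 46.5296
d((-13, -29), (-29, -29)) = 16.0 <-- minimum
d((-13, -29), (6, -30)) = 19.0263
d((-13, -29), (25, -29)) = 38.0
d((-13, -29), (-18, -5)) = 24.5153
d((27, 7), (9, 12)) = 18.6815
d((27, 7), (-29, -29)) = 66.5733
d((27, 7), (6, -30)) = 42.5441
d((27, 7), (25, -29)) = 36.0555
d((27, 7), (-18, -5)) = 46.5725
d((9, 12), (-29, -29)) = 55.9017
d((9, 12), (6, -30)) = 42.107
d((9, 12), (25, -29)) = 44.0114
d((9, 12), (-18, -5)) = 31.9061
d((-29, -29), (6, -30)) = 35.0143
d((-29, -29), (25, -29)) = 54.0
d((-29, -29), (-18, -5)) = 26.4008
d((6, -30), (25, -29)) = 19.0263
d((6, -30), (-18, -5)) = 34.6554
d((25, -29), (-18, -5)) = 49.2443

Closest pair: (-13, -29) and (-29, -29) with distance 16.0

The closest pair is (-13, -29) and (-29, -29) with Euclidean distance 16.0. For 7 points, brute-force pairwise comparison is shown above. For large n, the divide-and-conquer algorithm (sort by x, recurse on halves, check the dividing strip) achieves O(n log n).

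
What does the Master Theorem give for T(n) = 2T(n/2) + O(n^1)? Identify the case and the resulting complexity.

Master Theorem for T(n) = 2T(n/2) + O(n^1):

a = 2, b = 2, c = 1
log_b(a) = log_2(2) = 1.0000

Case 2: c = 1 = log_2(2) = 1.0000
T(n) = O(n^1 log n) = O(n log n)

For T(n) = 2T(n/2) + O(n^1): log_2(2) = 1.0000. This is Case 2 of the Master Theorem (c = log_b(a), equal work at all levels), giving O(n log n).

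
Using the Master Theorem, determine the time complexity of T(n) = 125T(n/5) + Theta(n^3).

Master Theorem for T(n) = 125T(n/5) + O(n^3):

a = 125, b = 5, c = 3
log_b(a) = log_5(125) = 3.0000

Case 2: c = 3 = log_5(125) = 3.0000
T(n) = O(n^3 log n) = O(n^3 log n)

For T(n) = 125T(n/5) + O(n^3): log_5(125) = 3.0000. This is Case 2 of the Master Theorem (c = log_b(a), equal work at all levels), giving O(n^3 log n).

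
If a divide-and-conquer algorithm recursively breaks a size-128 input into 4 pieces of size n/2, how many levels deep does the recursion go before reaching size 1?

For divide and conquer with division factor 2:

Problem sizes at each level:
Level 0: 128
Level 1: 64
Level 2: 32
Level 3: 16
Level 4: 8
Level 5: 4
Level 6: 2
Level 7: 1

The root is level 0 and the size-1 base case is level 7 (the tree spans levels 0 through 7, i.e. 8 levels counting the root), so the depth is the number of divisions: log_2(128) = 7

The recursion tree depth is log_2(128) = 7. At each level, the problem size is divided by 2, so it takes 7 divisions to reduce to a base case of size 1. The algorithm makes 4 recursive calls at each level.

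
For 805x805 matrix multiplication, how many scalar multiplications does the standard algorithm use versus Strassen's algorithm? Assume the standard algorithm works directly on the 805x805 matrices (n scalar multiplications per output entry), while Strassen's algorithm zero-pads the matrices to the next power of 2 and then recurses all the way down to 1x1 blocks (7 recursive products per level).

Matrix multiplication for 805x805 matrices:

Strassen's algorithm requires power-of-2 dimensions. Pad 805x805 to 1024x1024 (next power of 2).

Standard algorithm: 805^3 = 521660125 multiplications
Strassen's algorithm: 7^(log2(1024)) = 7^10 = 282475249 multiplications
Savings: 521660125 - 282475249 = 239184876 multiplications

Standard: 521660125 multiplications (805^3). Strassen: 282475249 multiplications (7^10, after padding to 1024x1024). Strassen reduces 8 recursive multiplications to 7 at each level.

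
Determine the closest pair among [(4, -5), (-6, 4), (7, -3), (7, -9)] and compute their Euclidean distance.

Computing all pairwise distances among 4 points:

d((4, -5), (-6, 4)) = 13.4536
d((4, -5), (7, -3)) = 3.6056 <-- minimum
d((4, -5), (7, -9)) = 5.0
d((-6, 4), (7, -3)) = 14.7648
d((-6, 4), (7, -9)) = 18.3848
d((7, -3), (7, -9)) = 6.0

Closest pair: (4, -5) and (7, -3) with distance 3.6056

The closest pair is (4, -5) and (7, -3) with Euclidean distance 3.6056. For 4 points, brute-force pairwise comparison is shown above. For large n, the divide-and-conquer algorithm (sort by x, recurse on halves, check the dividing strip) achieves O(n log n).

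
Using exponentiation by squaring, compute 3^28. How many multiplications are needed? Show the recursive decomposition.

Computing 3^28 by squaring (build up from 3^1; each line after the first costs one multiplication):

3^1 = 3
3^2 = (3^1)^2 = 3^2 = 9
3^3 = 3 * 3^2 = 3 * 9 = 27
3^6 = (3^3)^2 = 27^2 = 729
3^7 = 3 * 3^6 = 3 * 729 = 2187
3^14 = (3^7)^2 = 2187^2 = 4782969
3^28 = (3^14)^2 = 4782969^2 = 22876792454961

Result: 22876792454961
Multiplications needed: 6 (6 lines after 3^1)

3^28 = 22876792454961. Using exponentiation by squaring, this requires 6 multiplications. The key idea: if the exponent is even, square the half-power; if odd, multiply by the base once.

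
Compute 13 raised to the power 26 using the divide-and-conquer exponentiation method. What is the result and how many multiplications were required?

Computing 13^26 by squaring (build up from 13^1; each line after the first costs one multiplication):

13^1 = 13
13^2 = (13^1)^2 = 13^2 = 169
13^3 = 13 * 13^2 = 13 * 169 = 2197
13^6 = (13^3)^2 = 2197^2 = 4826809
13^12 = (13^6)^2 = 4826809^2 = 23298085122481
13^13 = 13 * 13^12 = 13 * 23298085122481 = 302875106592253
13^26 = (13^13)^2 = 302875106592253^2 = 91733330193268616658399616009

Result: 91733330193268616658399616009
Multiplications needed: 6 (6 lines after 13^1)

13^26 = 91733330193268616658399616009. Using exponentiation by squaring, this requires 6 multiplications. The key idea: if the exponent is even, square the half-power; if odd, multiply by the base once.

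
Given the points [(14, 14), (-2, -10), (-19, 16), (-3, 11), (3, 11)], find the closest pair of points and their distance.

Computing all pairwise distances among 5 points:

d((14, 14), (-2, -10)) = 28.8444
d((14, 14), (-19, 16)) = 33.0606
d((14, 14), (-3, 11)) = 17.2627
d((14, 14), (3, 11)) = 11.4018
d((-2, -10), (-19, 16)) = 31.0644
d((-2, -10), (-3, 11)) = 21.0238
d((-2, -10), (3, 11)) = 21.587
d((-19, 16), (-3, 11)) = 16.7631
d((-19, 16), (3, 11)) = 22.561
d((-3, 11), (3, 11)) = 6.0 <-- minimum

Closest pair: (-3, 11) and (3, 11) with distance 6.0

The closest pair is (-3, 11) and (3, 11) with Euclidean distance 6.0. For 5 points, brute-force pairwise comparison is shown above. For large n, the divide-and-conquer algorithm (sort by x, recurse on halves, check the dividing strip) achieves O(n log n).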